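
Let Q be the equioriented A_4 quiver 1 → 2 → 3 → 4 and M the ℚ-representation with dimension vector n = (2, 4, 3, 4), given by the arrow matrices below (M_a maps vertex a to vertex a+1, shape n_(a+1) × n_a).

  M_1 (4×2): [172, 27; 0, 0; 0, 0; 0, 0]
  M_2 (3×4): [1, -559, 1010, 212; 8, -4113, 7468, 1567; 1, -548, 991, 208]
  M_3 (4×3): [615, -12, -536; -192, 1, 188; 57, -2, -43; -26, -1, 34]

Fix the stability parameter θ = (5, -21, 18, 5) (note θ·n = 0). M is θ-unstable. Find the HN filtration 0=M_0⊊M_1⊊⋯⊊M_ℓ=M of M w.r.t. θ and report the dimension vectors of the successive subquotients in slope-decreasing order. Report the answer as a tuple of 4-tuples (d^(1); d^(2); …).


Interval decomposition of M: I[1,1], I[1,4], I[2,2], I[2,4]^2, I[4,4].
HN type (ℓ=4): μ^(1)=23/2; μ^(2)=5; μ^(3)=-8; μ^(4)=-21

((0, 0, 3, 3); (1, 0, 0, 1); (1, 1, 0, 0); (0, 3, 0, 0))


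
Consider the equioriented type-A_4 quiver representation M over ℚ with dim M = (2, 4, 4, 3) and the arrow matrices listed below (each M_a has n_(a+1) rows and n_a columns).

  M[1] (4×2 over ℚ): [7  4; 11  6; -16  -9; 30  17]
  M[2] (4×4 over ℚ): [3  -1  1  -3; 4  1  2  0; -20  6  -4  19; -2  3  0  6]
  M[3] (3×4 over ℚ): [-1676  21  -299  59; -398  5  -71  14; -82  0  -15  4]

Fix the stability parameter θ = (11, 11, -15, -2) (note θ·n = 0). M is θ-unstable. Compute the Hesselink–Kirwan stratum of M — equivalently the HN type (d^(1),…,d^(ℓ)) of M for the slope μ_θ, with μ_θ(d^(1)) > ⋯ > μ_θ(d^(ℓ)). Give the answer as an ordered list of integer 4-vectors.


Via rank(M_{q-1}∘⋯∘M_p): M ≅ I[1,4]^2, I[2,2], I[2,3], I[3,4].
μ_θ-semistable layers: μ^(1)=11; μ^(2)=5/4; μ^(3)=-2; μ^(4)=-15

((0, 1, 0, 0); (2, 2, 2, 2); (0, 1, 1, 1); (0, 0, 1, 0))


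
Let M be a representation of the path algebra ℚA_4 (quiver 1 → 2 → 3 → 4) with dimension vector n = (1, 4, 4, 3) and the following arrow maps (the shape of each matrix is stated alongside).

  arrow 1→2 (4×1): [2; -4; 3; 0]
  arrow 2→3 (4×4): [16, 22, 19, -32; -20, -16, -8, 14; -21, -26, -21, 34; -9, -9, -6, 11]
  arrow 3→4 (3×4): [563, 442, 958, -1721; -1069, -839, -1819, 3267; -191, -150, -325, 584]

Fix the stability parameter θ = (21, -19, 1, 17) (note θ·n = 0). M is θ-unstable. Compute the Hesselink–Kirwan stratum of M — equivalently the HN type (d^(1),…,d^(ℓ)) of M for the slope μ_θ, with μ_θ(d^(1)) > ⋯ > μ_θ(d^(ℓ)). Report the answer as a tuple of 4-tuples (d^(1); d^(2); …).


Interval decomposition of M: I[1,4], I[2,3], I[2,4]^2.
HN type (ℓ=3): μ^(1)=17; μ^(2)=1; μ^(3)=-19

((0, 0, 0, 3); (1, 1, 4, 0); (0, 3, 0, 0))


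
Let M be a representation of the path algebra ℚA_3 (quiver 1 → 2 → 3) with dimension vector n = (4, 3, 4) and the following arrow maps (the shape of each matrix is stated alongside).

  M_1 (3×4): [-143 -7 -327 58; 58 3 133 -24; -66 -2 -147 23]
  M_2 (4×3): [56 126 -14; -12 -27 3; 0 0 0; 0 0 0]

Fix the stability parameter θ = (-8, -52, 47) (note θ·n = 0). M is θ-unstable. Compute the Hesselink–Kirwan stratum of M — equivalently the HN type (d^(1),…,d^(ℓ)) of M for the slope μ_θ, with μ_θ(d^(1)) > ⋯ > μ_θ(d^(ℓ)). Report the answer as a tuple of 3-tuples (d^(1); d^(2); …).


Barcode: M ≅ I[1,1], I[1,2]^2, I[1,3], I[3,3]^3. HN layers by μ_θ (3 steps, strictly decreasing):
  μ^(1)=47; μ^(2)=-8; μ^(3)=-30

((0, 0, 4); (1, 0, 0); (3, 3, 0))


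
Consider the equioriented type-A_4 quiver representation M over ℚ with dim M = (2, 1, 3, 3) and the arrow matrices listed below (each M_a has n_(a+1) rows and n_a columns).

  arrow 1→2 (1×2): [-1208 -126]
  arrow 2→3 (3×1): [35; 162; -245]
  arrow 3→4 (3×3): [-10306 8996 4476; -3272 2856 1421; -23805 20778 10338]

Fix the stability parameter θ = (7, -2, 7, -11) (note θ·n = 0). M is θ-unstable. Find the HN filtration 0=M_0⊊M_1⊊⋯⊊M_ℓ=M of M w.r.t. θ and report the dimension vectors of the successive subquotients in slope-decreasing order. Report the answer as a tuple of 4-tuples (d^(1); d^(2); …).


Barcode: M ≅ I[1,1], I[1,4], I[3,3], I[3,4], I[4,4]. HN layers by μ_θ (4 steps, strictly decreasing):
  μ^(1)=7; μ^(2)=1/4; μ^(3)=-2; μ^(4)=-11

((1, 0, 1, 0); (1, 1, 1, 1); (0, 0, 1, 1); (0, 0, 0, 1))


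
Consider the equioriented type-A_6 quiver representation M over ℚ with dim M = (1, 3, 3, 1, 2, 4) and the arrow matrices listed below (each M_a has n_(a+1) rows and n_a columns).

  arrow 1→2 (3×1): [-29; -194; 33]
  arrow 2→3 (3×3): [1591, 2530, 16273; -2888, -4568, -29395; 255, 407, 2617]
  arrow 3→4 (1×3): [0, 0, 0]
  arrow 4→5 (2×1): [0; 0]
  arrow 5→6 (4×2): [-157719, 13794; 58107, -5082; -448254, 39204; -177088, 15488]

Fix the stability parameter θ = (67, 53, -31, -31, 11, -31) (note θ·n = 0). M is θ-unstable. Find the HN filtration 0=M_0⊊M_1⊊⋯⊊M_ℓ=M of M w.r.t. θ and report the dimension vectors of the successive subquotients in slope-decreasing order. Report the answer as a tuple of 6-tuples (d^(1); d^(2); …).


Via rank(M_{q-1}∘⋯∘M_p): M ≅ I[1,3], I[2,3]^2, I[4,4], I[5,5], I[5,6], I[6,6]^3.
μ_θ-semistable layers: μ^(1)=89/3; μ^(2)=11; μ^(3)=-10; μ^(4)=-31

((1, 1, 1, 0, 0, 0); (0, 2, 2, 0, 1, 0); (0, 0, 0, 0, 1, 1); (0, 0, 0, 1, 0, 3))


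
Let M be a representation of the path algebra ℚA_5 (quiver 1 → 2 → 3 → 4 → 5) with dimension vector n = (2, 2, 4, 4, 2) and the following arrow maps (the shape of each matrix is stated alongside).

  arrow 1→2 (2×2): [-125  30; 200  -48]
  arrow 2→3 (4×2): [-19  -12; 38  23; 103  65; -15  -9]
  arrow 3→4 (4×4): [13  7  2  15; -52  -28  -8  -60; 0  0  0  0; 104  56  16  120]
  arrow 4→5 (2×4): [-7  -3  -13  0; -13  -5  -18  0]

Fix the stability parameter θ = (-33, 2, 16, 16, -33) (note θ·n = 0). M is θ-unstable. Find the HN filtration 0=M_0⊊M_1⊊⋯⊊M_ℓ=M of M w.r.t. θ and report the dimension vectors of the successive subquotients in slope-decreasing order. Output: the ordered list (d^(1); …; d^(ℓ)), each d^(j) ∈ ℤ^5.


Interval decomposition of M: I[1,1], I[1,3], I[2,3], I[3,3], I[3,5], I[4,4]^2, I[4,5].
HN type (ℓ=5): μ^(1)=16; μ^(2)=2; μ^(3)=-1/3; μ^(4)=-17/2; μ^(5)=-33

((0, 0, 3, 2, 0); (0, 2, 0, 0, 0); (0, 0, 1, 1, 1); (0, 0, 0, 1, 1); (2, 0, 0, 0, 0))


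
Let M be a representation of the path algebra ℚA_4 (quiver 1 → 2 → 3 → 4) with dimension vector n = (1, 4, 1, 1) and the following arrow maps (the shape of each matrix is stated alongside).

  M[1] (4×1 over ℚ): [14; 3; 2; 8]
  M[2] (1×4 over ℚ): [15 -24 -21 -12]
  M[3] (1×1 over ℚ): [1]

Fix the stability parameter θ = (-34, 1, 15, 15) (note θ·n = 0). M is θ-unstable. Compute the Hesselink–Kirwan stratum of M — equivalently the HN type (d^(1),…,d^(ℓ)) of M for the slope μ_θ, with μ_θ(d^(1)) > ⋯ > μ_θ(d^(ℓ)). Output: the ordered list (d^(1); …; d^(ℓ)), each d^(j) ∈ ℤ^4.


Via rank(M_{q-1}∘⋯∘M_p): M ≅ I[1,2], I[2,2]^2, I[2,4].
μ_θ-semistable layers: μ^(1)=15; μ^(2)=1; μ^(3)=-34

((0, 0, 1, 1); (0, 4, 0, 0); (1, 0, 0, 0))


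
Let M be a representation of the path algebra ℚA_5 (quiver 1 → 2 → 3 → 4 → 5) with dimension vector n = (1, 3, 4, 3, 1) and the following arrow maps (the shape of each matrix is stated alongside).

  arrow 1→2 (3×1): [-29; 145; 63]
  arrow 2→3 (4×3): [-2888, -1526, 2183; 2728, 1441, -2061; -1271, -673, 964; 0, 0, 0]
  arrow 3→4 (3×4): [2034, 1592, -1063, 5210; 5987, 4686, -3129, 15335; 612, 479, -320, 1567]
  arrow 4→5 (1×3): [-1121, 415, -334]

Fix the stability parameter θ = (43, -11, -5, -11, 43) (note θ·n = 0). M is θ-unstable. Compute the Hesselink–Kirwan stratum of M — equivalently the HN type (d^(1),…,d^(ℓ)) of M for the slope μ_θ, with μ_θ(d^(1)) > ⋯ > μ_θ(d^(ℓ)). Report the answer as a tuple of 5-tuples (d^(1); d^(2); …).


Via rank(M_{q-1}∘⋯∘M_p): M ≅ I[1,5], I[2,4]^2, I[3,3].
μ_θ-semistable layers: μ^(1)=43; μ^(2)=4; μ^(3)=-5; μ^(4)=-8; μ^(5)=-11

((0, 0, 0, 0, 1); (1, 1, 1, 1, 0); (0, 0, 1, 0, 0); (0, 0, 2, 2, 0); (0, 2, 0, 0, 0))


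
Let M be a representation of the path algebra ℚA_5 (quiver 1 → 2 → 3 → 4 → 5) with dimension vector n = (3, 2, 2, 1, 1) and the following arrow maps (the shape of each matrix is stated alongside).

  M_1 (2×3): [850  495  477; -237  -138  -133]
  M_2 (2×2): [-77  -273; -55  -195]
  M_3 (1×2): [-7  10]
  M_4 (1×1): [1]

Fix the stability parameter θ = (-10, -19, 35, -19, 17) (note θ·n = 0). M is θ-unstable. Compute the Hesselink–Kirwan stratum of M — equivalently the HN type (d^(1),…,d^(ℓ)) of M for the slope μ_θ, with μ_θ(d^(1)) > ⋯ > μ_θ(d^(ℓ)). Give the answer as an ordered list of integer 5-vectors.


Via rank(M_{q-1}∘⋯∘M_p): M ≅ I[1,1], I[1,2], I[1,5], I[3,3].
μ_θ-semistable layers: μ^(1)=35; μ^(2)=17; μ^(3)=8; μ^(4)=-10; μ^(5)=-29/2

((0, 0, 1, 0, 0); (0, 0, 0, 0, 1); (0, 0, 1, 1, 0); (1, 0, 0, 0, 0); (2, 2, 0, 0, 0))


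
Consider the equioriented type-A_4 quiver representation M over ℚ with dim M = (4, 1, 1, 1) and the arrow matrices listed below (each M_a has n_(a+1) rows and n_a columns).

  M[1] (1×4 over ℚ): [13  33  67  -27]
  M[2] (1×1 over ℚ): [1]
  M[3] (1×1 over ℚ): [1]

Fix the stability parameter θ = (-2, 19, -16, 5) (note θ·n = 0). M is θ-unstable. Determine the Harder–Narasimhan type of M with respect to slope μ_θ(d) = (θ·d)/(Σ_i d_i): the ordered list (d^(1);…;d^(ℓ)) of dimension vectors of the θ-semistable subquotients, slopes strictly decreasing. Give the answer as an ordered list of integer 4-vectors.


Via rank(M_{q-1}∘⋯∘M_p): M ≅ I[1,1]^3, I[1,4].
μ_θ-semistable layers: μ^(1)=5; μ^(2)=3/2; μ^(3)=-2

((0, 0, 0, 1); (0, 1, 1, 0); (4, 0, 0, 0))


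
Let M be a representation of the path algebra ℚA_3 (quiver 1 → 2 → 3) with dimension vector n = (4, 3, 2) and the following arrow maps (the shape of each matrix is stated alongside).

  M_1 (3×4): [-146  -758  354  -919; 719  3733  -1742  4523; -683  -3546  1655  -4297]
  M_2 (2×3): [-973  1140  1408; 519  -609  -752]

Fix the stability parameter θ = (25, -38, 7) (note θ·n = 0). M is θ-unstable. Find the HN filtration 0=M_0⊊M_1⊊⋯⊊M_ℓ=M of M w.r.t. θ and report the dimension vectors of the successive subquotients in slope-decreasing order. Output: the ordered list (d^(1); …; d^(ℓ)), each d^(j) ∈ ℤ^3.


Via rank(M_{q-1}∘⋯∘M_p): M ≅ I[1,1], I[1,2], I[1,3]^2.
μ_θ-semistable layers: μ^(1)=25; μ^(2)=7; μ^(3)=-13/2

((1, 0, 0); (0, 0, 2); (3, 3, 0))


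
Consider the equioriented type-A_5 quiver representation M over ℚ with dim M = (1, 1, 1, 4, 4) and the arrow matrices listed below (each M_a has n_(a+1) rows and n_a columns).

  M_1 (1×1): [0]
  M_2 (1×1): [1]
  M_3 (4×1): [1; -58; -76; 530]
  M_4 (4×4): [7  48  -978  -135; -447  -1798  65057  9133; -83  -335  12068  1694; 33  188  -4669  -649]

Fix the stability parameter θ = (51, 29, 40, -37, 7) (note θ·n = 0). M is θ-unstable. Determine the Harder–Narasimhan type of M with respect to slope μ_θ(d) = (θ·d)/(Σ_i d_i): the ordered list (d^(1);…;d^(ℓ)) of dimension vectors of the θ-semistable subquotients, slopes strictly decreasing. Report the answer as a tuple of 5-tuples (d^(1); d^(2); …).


Via rank(M_{q-1}∘⋯∘M_p): M ≅ I[1,1], I[2,5], I[4,5]^3.
μ_θ-semistable layers: μ^(1)=51; μ^(2)=39/4; μ^(3)=7; μ^(4)=-37

((1, 0, 0, 0, 0); (0, 1, 1, 1, 1); (0, 0, 0, 0, 3); (0, 0, 0, 3, 0))


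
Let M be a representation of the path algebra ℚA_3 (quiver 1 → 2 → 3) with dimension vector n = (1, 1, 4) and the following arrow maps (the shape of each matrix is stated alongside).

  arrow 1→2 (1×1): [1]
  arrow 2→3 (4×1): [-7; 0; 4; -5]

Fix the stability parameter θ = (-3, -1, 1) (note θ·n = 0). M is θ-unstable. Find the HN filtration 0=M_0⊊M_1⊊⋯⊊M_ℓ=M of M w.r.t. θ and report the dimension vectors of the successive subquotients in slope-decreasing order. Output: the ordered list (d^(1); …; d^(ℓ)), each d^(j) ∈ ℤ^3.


Interval decomposition of M: I[1,3], I[3,3]^3.
HN type (ℓ=3): μ^(1)=1; μ^(2)=-1; μ^(3)=-3

((0, 0, 4); (0, 1, 0); (1, 0, 0))


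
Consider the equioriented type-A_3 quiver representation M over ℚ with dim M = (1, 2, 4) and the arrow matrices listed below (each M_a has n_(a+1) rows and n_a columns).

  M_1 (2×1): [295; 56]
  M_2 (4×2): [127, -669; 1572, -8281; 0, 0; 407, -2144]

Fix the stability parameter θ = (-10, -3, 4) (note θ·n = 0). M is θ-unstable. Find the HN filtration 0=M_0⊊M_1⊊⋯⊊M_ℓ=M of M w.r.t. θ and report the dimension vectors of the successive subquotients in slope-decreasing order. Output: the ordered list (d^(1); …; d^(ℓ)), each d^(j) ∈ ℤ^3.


Via rank(M_{q-1}∘⋯∘M_p): M ≅ I[1,3], I[2,3], I[3,3]^2.
μ_θ-semistable layers: μ^(1)=4; μ^(2)=-3; μ^(3)=-10

((0, 0, 4); (0, 2, 0); (1, 0, 0))


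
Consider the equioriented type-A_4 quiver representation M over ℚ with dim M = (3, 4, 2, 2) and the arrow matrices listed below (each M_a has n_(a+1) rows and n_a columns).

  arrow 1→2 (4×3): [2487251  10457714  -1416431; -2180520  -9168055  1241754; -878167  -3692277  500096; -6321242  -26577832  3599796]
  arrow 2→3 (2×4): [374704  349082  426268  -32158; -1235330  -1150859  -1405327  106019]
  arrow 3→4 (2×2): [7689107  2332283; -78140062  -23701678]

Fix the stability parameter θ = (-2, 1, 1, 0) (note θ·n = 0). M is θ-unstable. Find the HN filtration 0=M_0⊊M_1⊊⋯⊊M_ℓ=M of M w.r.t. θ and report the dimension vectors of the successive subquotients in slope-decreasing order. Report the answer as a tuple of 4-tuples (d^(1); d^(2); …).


Barcode: M ≅ I[1,2], I[1,3], I[1,4], I[2,2], I[4,4]. HN layers by μ_θ (4 steps, strictly decreasing):
  μ^(1)=1; μ^(2)=2/3; μ^(3)=0; μ^(4)=-2

((0, 3, 1, 0); (0, 1, 1, 1); (0, 0, 0, 1); (3, 0, 0, 0))


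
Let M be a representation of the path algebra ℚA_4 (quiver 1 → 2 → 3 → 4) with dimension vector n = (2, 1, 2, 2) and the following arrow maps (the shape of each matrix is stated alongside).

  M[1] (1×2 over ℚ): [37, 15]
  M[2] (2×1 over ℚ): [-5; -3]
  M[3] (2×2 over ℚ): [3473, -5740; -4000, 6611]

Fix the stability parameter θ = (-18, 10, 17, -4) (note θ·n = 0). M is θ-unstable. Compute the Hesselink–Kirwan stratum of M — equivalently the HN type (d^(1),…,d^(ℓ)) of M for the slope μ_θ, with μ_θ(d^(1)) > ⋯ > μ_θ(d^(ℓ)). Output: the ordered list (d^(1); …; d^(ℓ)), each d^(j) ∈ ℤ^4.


Via rank(M_{q-1}∘⋯∘M_p): M ≅ I[1,1], I[1,4], I[3,4].
μ_θ-semistable layers: μ^(1)=23/3; μ^(2)=13/2; μ^(3)=-18

((0, 1, 1, 1); (0, 0, 1, 1); (2, 0, 0, 0))


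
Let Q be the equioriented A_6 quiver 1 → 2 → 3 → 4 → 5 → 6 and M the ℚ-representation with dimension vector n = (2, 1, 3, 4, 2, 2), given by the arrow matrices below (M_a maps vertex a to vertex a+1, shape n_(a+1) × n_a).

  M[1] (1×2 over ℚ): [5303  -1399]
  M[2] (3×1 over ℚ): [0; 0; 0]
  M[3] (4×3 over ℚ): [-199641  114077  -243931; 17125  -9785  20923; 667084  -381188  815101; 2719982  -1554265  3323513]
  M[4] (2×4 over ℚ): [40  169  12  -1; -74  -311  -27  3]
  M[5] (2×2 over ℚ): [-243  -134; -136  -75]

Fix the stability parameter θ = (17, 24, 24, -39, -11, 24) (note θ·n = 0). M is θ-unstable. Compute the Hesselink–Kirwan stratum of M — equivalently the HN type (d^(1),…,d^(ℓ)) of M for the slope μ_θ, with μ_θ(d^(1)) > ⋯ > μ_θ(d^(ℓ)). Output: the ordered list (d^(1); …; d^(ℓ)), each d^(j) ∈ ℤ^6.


Barcode: M ≅ I[1,1], I[1,2], I[3,4], I[3,6]^2, I[4,4]. HN layers by μ_θ (5 steps, strictly decreasing):
  μ^(1)=24; μ^(2)=17; μ^(3)=-15/2; μ^(4)=-26/3; μ^(5)=-39

((0, 1, 0, 0, 0, 2); (2, 0, 0, 0, 0, 0); (0, 0, 1, 1, 0, 0); (0, 0, 2, 2, 2, 0); (0, 0, 0, 1, 0, 0))


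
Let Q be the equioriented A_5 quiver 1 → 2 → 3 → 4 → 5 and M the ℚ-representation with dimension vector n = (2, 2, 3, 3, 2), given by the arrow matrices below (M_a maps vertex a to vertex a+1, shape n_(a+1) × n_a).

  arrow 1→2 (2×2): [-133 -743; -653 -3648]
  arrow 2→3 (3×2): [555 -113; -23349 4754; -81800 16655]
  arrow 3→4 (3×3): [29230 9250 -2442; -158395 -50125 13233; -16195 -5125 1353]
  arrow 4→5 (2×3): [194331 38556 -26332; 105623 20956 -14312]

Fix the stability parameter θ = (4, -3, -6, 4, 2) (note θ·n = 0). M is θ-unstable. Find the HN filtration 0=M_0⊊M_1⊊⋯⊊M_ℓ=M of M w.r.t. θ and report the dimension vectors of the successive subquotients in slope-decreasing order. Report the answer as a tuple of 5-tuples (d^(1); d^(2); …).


Interval decomposition of M: I[1,3]^2, I[3,5], I[4,4], I[4,5].
HN type (ℓ=4): μ^(1)=4; μ^(2)=3; μ^(3)=-5/3; μ^(4)=-6

((0, 0, 0, 1, 0); (0, 0, 0, 2, 2); (2, 2, 2, 0, 0); (0, 0, 1, 0, 0))


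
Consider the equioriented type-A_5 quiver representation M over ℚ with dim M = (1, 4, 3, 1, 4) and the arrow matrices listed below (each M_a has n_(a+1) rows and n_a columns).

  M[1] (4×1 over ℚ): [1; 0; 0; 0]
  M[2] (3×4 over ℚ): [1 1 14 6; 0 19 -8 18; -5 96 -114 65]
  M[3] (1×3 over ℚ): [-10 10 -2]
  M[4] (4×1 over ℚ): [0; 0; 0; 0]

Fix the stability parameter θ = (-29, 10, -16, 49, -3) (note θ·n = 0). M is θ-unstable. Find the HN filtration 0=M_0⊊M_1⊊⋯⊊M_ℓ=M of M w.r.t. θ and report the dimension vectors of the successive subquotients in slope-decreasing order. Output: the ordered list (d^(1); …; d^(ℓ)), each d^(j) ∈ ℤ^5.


Via rank(M_{q-1}∘⋯∘M_p): M ≅ I[1,3], I[2,2], I[2,3], I[2,4], I[5,5]^4.
μ_θ-semistable layers: μ^(1)=49; μ^(2)=10; μ^(3)=-3; μ^(4)=-29

((0, 0, 0, 1, 0); (0, 1, 0, 0, 0); (0, 3, 3, 0, 4); (1, 0, 0, 0, 0))


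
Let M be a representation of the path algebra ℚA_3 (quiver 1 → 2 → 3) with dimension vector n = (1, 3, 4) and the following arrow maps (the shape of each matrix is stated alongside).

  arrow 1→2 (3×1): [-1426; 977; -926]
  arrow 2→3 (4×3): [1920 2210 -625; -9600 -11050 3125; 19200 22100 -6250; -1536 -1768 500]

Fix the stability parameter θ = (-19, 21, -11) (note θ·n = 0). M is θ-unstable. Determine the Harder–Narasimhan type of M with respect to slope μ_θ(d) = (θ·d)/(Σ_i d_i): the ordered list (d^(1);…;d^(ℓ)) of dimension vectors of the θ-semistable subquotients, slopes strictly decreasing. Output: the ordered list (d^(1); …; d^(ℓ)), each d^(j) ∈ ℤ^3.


Barcode: M ≅ I[1,2], I[2,2], I[2,3], I[3,3]^3. HN layers by μ_θ (4 steps, strictly decreasing):
  μ^(1)=21; μ^(2)=5; μ^(3)=-11; μ^(4)=-19

((0, 2, 0); (0, 1, 1); (0, 0, 3); (1, 0, 0))


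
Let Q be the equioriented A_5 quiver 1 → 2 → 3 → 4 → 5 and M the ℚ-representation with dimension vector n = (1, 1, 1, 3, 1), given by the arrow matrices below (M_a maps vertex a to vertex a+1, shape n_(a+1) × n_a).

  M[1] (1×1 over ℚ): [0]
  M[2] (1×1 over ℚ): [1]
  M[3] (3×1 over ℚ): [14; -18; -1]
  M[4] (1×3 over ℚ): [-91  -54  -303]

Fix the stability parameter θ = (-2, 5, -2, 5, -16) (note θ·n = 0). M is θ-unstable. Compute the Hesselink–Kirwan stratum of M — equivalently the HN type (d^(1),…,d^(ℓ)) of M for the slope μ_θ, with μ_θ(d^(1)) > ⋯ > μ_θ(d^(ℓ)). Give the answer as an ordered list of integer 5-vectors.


Barcode: M ≅ I[1,1], I[2,5], I[4,4]^2. HN layers by μ_θ (2 steps, strictly decreasing):
  μ^(1)=5; μ^(2)=-2

((0, 0, 0, 2, 0); (1, 1, 1, 1, 1))


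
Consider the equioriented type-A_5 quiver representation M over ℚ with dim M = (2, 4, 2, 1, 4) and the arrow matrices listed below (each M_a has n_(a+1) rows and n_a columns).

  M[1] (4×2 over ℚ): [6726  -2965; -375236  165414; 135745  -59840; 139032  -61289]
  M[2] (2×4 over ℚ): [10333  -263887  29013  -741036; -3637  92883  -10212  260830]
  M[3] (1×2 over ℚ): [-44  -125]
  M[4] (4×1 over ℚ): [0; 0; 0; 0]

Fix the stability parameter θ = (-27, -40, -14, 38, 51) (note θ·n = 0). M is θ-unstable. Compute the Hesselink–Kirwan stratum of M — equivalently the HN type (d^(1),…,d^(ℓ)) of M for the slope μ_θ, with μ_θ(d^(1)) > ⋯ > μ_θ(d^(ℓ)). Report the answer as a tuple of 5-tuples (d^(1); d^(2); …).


Barcode: M ≅ I[1,3], I[1,4], I[2,2]^2, I[5,5]^4. HN layers by μ_θ (5 steps, strictly decreasing):
  μ^(1)=51; μ^(2)=38; μ^(3)=-14; μ^(4)=-67/2; μ^(5)=-40

((0, 0, 0, 0, 4); (0, 0, 0, 1, 0); (0, 0, 2, 0, 0); (2, 2, 0, 0, 0); (0, 2, 0, 0, 0))


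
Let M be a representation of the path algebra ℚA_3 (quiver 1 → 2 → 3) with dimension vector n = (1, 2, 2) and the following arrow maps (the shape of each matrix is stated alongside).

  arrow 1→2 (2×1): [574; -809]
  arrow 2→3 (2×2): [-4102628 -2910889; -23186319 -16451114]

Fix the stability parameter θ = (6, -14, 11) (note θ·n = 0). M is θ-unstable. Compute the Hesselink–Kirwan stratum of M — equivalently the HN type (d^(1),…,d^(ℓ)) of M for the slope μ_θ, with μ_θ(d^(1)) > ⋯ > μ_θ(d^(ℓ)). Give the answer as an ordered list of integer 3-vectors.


Interval decomposition of M: I[1,3], I[2,3].
HN type (ℓ=3): μ^(1)=11; μ^(2)=-4; μ^(3)=-14

((0, 0, 2); (1, 1, 0); (0, 1, 0))


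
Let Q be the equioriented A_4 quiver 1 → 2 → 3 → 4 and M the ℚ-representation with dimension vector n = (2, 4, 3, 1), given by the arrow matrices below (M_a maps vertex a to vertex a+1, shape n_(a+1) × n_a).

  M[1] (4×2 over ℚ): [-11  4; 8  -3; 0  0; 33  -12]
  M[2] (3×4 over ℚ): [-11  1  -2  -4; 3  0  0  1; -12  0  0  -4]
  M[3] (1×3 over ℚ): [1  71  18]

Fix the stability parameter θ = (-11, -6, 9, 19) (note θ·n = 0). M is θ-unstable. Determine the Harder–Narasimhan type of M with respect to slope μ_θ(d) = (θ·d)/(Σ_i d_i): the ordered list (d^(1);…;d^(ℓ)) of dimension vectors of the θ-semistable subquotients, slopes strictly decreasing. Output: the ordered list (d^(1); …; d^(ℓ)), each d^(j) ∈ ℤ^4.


Via rank(M_{q-1}∘⋯∘M_p): M ≅ I[1,2], I[1,4], I[2,2], I[2,3], I[3,3].
μ_θ-semistable layers: μ^(1)=19; μ^(2)=9; μ^(3)=-6; μ^(4)=-11

((0, 0, 0, 1); (0, 0, 3, 0); (0, 4, 0, 0); (2, 0, 0, 0))


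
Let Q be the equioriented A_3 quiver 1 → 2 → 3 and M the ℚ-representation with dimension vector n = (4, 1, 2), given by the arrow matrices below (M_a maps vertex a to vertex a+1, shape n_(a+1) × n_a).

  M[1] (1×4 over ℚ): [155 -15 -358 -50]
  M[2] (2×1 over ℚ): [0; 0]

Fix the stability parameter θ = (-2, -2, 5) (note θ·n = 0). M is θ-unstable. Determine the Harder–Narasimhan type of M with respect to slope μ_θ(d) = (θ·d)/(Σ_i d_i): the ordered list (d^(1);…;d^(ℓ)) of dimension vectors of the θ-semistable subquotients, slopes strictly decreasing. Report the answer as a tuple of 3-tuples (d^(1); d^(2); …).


Via rank(M_{q-1}∘⋯∘M_p): M ≅ I[1,1]^3, I[1,2], I[3,3]^2.
μ_θ-semistable layers: μ^(1)=5; μ^(2)=-2

((0, 0, 2); (4, 1, 0))


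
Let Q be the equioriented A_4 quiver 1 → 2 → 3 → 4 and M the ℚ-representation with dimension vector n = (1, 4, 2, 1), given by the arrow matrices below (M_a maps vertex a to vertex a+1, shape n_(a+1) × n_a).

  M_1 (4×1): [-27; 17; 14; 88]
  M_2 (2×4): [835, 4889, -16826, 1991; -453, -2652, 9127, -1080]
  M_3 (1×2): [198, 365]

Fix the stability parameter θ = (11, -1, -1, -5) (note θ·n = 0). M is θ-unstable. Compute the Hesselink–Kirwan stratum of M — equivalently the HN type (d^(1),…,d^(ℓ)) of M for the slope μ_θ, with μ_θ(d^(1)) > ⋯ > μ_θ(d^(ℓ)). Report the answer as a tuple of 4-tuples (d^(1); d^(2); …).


Via rank(M_{q-1}∘⋯∘M_p): M ≅ I[1,4], I[2,2]^2, I[2,3].
μ_θ-semistable layers: μ^(1)=1; μ^(2)=-1

((1, 1, 1, 1); (0, 3, 1, 0))


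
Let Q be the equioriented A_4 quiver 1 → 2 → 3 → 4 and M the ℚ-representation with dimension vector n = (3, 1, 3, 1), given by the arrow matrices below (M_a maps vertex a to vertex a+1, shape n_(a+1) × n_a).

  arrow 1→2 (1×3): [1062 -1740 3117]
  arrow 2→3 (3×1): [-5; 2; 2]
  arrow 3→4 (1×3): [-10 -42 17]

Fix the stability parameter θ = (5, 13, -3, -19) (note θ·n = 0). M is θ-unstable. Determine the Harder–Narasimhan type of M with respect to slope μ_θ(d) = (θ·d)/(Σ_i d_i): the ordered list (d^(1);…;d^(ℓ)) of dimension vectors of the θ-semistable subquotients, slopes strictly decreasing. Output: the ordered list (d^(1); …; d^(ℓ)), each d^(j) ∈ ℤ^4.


Barcode: M ≅ I[1,1]^2, I[1,3], I[3,3], I[3,4]. HN layers by μ_θ (3 steps, strictly decreasing):
  μ^(1)=5; μ^(2)=-3; μ^(3)=-11

((3, 1, 1, 0); (0, 0, 1, 0); (0, 0, 1, 1))


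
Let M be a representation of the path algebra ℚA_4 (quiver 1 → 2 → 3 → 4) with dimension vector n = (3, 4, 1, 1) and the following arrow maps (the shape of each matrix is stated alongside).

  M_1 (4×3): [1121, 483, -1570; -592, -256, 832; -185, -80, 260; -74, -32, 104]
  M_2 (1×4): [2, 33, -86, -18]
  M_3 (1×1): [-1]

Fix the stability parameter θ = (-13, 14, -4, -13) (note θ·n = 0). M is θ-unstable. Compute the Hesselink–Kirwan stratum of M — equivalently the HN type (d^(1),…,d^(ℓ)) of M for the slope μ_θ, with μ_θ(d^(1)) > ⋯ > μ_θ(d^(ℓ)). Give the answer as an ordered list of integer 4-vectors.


Barcode: M ≅ I[1,1], I[1,2], I[1,4], I[2,2]^2. HN layers by μ_θ (3 steps, strictly decreasing):
  μ^(1)=14; μ^(2)=-1; μ^(3)=-13

((0, 3, 0, 0); (0, 1, 1, 1); (3, 0, 0, 0))


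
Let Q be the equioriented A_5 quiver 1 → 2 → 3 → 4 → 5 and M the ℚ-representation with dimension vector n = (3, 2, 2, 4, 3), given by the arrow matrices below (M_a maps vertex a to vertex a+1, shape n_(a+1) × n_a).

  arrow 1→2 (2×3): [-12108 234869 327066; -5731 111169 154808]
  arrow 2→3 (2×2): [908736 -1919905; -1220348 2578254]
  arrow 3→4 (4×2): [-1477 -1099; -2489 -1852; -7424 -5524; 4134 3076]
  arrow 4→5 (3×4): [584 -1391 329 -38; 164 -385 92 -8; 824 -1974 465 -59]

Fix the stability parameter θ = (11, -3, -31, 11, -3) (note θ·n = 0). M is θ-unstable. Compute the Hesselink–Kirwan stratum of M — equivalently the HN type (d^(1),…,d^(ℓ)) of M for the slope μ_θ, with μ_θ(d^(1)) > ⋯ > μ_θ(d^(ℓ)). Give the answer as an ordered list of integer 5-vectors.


Via rank(M_{q-1}∘⋯∘M_p): M ≅ I[1,1], I[1,4], I[1,5], I[4,5]^2.
μ_θ-semistable layers: μ^(1)=11; μ^(2)=4; μ^(3)=-23/3

((1, 0, 0, 1, 0); (0, 0, 0, 3, 3); (2, 2, 2, 0, 0))


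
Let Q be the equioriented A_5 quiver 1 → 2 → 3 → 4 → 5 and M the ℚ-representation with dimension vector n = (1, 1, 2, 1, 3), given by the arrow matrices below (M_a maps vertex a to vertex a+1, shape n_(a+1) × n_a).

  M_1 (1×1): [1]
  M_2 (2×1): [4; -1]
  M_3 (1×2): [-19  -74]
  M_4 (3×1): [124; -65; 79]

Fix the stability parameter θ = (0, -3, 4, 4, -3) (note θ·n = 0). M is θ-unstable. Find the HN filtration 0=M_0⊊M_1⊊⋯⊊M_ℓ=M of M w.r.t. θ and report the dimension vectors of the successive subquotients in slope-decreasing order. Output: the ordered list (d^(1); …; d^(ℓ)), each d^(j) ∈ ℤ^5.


Interval decomposition of M: I[1,5], I[3,3], I[5,5]^2.
HN type (ℓ=4): μ^(1)=4; μ^(2)=5/3; μ^(3)=-3/2; μ^(4)=-3

((0, 0, 1, 0, 0); (0, 0, 1, 1, 1); (1, 1, 0, 0, 0); (0, 0, 0, 0, 2))


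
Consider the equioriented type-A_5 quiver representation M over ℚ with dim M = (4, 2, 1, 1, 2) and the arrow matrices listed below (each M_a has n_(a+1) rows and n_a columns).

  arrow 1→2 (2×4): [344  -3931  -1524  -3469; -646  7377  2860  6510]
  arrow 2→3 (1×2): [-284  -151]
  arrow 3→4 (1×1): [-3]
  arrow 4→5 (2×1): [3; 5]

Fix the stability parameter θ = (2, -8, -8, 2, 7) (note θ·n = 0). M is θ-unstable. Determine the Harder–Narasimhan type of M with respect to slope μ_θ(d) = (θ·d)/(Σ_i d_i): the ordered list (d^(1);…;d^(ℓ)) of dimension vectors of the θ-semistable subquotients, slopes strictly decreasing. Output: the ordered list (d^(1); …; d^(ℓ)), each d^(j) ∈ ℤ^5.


Via rank(M_{q-1}∘⋯∘M_p): M ≅ I[1,1]^2, I[1,2], I[1,5], I[5,5].
μ_θ-semistable layers: μ^(1)=7; μ^(2)=2; μ^(3)=-3; μ^(4)=-14/3

((0, 0, 0, 0, 2); (2, 0, 0, 1, 0); (1, 1, 0, 0, 0); (1, 1, 1, 0, 0))


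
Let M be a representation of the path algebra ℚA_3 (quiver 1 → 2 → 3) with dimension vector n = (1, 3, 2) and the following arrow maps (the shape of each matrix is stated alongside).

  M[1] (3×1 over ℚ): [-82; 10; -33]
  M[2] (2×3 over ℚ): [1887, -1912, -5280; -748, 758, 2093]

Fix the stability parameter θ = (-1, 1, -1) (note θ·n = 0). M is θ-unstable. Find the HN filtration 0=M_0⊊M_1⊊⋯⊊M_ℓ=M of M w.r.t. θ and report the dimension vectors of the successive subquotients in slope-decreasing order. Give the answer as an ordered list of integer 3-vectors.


Via rank(M_{q-1}∘⋯∘M_p): M ≅ I[1,3], I[2,2], I[2,3].
μ_θ-semistable layers: μ^(1)=1; μ^(2)=0; μ^(3)=-1

((0, 1, 0); (0, 2, 2); (1, 0, 0))


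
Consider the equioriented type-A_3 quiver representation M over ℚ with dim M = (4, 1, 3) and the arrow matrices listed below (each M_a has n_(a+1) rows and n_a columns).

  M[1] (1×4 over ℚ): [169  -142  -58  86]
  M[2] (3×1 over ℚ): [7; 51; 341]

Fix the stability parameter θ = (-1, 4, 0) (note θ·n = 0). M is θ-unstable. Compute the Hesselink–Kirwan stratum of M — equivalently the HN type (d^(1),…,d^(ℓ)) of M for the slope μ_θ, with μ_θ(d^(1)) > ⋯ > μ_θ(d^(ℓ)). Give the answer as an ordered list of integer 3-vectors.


Barcode: M ≅ I[1,1]^3, I[1,3], I[3,3]^2. HN layers by μ_θ (3 steps, strictly decreasing):
  μ^(1)=2; μ^(2)=0; μ^(3)=-1

((0, 1, 1); (0, 0, 2); (4, 0, 0))


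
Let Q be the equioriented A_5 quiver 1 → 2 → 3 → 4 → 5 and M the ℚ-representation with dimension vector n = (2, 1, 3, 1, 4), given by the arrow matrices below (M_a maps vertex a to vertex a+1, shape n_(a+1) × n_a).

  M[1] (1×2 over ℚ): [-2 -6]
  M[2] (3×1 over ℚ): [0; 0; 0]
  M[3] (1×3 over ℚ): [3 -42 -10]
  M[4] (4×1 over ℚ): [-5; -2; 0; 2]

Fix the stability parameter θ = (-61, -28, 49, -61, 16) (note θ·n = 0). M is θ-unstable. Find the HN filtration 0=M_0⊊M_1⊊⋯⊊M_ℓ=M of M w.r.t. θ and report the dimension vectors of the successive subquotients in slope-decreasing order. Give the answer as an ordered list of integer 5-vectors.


Via rank(M_{q-1}∘⋯∘M_p): M ≅ I[1,1], I[1,2], I[3,3]^2, I[3,5], I[5,5]^3.
μ_θ-semistable layers: μ^(1)=49; μ^(2)=16; μ^(3)=-6; μ^(4)=-28; μ^(5)=-61

((0, 0, 2, 0, 0); (0, 0, 0, 0, 4); (0, 0, 1, 1, 0); (0, 1, 0, 0, 0); (2, 0, 0, 0, 0))


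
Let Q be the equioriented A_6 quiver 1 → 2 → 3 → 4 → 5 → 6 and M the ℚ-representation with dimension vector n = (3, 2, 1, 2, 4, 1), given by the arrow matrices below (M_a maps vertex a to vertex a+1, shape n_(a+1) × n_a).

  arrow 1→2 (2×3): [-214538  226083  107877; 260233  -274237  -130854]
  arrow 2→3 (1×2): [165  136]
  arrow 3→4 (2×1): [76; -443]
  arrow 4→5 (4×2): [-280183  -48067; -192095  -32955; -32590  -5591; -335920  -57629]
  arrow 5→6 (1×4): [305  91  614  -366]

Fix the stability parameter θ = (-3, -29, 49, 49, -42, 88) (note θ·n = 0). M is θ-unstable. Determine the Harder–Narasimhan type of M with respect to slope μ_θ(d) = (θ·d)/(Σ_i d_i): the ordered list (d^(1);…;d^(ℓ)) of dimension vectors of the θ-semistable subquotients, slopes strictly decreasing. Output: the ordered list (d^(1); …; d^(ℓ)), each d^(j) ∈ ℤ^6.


Barcode: M ≅ I[1,1], I[1,2], I[1,5], I[4,5], I[5,5], I[5,6]. HN layers by μ_θ (6 steps, strictly decreasing):
  μ^(1)=88; μ^(2)=56/3; μ^(3)=7/2; μ^(4)=-3; μ^(5)=-16; μ^(6)=-42

((0, 0, 0, 0, 0, 1); (0, 0, 1, 1, 1, 0); (0, 0, 0, 1, 1, 0); (1, 0, 0, 0, 0, 0); (2, 2, 0, 0, 0, 0); (0, 0, 0, 0, 2, 0))


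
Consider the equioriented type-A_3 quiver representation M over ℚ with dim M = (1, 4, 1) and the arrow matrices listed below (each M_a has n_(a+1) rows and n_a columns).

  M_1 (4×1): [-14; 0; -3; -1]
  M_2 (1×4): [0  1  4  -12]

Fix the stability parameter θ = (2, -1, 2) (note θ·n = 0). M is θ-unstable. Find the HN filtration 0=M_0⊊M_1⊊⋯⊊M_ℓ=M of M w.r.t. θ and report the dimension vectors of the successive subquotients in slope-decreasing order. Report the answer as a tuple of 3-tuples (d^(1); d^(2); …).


Interval decomposition of M: I[1,2], I[2,2]^2, I[2,3].
HN type (ℓ=3): μ^(1)=2; μ^(2)=1/2; μ^(3)=-1

((0, 0, 1); (1, 1, 0); (0, 3, 0))


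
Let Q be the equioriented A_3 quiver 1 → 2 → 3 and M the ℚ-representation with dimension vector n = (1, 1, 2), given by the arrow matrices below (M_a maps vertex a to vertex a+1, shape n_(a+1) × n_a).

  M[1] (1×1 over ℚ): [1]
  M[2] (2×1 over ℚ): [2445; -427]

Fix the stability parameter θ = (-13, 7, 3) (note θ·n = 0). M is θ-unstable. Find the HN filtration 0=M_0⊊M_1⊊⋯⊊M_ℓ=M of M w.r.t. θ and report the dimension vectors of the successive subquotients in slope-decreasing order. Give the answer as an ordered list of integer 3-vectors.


Barcode: M ≅ I[1,3], I[3,3]. HN layers by μ_θ (3 steps, strictly decreasing):
  μ^(1)=5; μ^(2)=3; μ^(3)=-13

((0, 1, 1); (0, 0, 1); (1, 0, 0))


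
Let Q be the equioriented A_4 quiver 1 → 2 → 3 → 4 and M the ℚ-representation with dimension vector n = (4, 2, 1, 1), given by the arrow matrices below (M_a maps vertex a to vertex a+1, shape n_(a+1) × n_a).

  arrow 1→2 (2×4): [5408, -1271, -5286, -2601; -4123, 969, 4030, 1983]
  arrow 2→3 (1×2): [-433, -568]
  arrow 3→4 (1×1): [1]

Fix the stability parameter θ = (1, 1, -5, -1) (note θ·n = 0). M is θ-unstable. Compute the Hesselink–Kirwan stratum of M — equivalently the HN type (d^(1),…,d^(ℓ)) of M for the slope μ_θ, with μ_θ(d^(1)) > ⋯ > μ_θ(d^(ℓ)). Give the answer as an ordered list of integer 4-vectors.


Barcode: M ≅ I[1,1]^2, I[1,2], I[1,4]. HN layers by μ_θ (2 steps, strictly decreasing):
  μ^(1)=1; μ^(2)=-1

((3, 1, 0, 0); (1, 1, 1, 1))


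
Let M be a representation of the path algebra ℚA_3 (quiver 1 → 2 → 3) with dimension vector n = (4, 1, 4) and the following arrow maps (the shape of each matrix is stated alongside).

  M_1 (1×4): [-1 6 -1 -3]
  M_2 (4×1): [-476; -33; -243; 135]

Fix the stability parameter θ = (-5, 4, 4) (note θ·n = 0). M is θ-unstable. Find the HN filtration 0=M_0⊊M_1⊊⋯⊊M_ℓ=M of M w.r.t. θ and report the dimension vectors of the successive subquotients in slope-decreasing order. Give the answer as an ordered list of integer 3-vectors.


Barcode: M ≅ I[1,1]^3, I[1,3], I[3,3]^3. HN layers by μ_θ (2 steps, strictly decreasing):
  μ^(1)=4; μ^(2)=-5

((0, 1, 4); (4, 0, 0))


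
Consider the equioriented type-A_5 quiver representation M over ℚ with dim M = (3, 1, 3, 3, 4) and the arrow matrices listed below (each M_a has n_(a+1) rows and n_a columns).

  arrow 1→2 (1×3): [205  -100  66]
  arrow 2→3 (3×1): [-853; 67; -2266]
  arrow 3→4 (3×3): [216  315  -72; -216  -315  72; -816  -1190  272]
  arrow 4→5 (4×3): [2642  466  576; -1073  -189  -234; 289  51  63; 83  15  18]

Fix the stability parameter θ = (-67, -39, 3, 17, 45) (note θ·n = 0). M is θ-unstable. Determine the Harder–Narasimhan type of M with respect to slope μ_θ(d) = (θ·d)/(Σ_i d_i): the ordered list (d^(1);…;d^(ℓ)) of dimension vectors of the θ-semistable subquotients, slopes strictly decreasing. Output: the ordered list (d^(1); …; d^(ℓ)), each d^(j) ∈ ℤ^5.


Interval decomposition of M: I[1,1]^2, I[1,4], I[3,3]^2, I[4,5]^2, I[5,5]^2.
HN type (ℓ=5): μ^(1)=45; μ^(2)=17; μ^(3)=3; μ^(4)=-39; μ^(5)=-67

((0, 0, 0, 0, 4); (0, 0, 0, 3, 0); (0, 0, 3, 0, 0); (0, 1, 0, 0, 0); (3, 0, 0, 0, 0))


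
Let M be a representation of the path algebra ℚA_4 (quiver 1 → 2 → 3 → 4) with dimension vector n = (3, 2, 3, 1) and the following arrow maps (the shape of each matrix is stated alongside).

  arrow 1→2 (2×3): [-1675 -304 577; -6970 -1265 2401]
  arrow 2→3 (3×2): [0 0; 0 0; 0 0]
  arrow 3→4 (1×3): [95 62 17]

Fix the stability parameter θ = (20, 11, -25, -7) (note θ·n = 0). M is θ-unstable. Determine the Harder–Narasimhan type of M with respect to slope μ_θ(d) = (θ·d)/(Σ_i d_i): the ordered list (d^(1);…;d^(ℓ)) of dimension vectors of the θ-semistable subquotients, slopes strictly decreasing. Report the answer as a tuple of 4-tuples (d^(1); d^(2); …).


Interval decomposition of M: I[1,1], I[1,2]^2, I[3,3]^2, I[3,4].
HN type (ℓ=4): μ^(1)=20; μ^(2)=31/2; μ^(3)=-7; μ^(4)=-25

((1, 0, 0, 0); (2, 2, 0, 0); (0, 0, 0, 1); (0, 0, 3, 0))


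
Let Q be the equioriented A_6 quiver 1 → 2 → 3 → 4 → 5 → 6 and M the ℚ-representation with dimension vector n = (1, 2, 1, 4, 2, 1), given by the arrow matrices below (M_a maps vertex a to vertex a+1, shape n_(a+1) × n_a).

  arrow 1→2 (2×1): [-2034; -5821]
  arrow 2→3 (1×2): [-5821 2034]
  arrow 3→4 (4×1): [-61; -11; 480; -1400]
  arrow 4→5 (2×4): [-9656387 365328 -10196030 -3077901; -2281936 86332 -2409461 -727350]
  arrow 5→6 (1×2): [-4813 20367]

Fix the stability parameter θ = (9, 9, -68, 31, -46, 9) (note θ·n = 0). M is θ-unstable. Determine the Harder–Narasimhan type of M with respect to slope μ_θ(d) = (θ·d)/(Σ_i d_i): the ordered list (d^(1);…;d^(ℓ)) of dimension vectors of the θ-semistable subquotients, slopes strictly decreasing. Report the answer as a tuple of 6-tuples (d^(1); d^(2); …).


Via rank(M_{q-1}∘⋯∘M_p): M ≅ I[1,2], I[2,6], I[4,4]^2, I[4,5].
μ_θ-semistable layers: μ^(1)=31; μ^(2)=9; μ^(3)=-15/2; μ^(4)=-59/2

((0, 0, 0, 2, 0, 0); (1, 1, 0, 0, 0, 1); (0, 0, 0, 2, 2, 0); (0, 1, 1, 0, 0, 0))


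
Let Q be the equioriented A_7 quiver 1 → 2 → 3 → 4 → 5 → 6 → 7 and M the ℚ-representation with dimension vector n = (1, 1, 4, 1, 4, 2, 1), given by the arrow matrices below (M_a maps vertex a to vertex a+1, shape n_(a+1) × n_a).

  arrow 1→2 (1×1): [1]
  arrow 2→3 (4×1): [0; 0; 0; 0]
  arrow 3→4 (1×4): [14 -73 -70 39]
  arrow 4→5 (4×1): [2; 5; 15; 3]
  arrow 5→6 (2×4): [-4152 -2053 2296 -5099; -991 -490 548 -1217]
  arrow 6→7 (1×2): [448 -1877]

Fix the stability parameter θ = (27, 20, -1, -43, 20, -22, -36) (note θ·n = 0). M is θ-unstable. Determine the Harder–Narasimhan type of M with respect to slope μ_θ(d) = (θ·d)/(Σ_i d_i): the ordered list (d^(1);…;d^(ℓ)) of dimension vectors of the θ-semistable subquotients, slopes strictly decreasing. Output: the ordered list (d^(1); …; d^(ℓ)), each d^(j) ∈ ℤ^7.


Barcode: M ≅ I[1,2], I[3,3]^3, I[3,7], I[5,5]^2, I[5,6]. HN layers by μ_θ (5 steps, strictly decreasing):
  μ^(1)=47/2; μ^(2)=20; μ^(3)=-1; μ^(4)=-38/3; μ^(5)=-22

((1, 1, 0, 0, 0, 0, 0); (0, 0, 0, 0, 2, 0, 0); (0, 0, 3, 0, 1, 1, 0); (0, 0, 0, 0, 1, 1, 1); (0, 0, 1, 1, 0, 0, 0))


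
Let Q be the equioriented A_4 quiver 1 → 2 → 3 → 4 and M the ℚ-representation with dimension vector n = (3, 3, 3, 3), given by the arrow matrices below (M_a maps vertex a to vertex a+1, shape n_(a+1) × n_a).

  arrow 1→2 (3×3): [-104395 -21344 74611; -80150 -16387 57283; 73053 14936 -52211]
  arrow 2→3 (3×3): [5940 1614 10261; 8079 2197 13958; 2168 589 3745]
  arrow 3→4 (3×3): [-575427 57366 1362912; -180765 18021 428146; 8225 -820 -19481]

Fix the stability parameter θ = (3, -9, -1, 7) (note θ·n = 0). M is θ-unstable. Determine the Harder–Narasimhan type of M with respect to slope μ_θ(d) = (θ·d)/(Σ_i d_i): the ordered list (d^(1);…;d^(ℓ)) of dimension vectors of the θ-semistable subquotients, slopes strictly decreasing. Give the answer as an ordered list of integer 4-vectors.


Via rank(M_{q-1}∘⋯∘M_p): M ≅ I[1,4]^3.
μ_θ-semistable layers: μ^(1)=7; μ^(2)=-1; μ^(3)=-3

((0, 0, 0, 3); (0, 0, 3, 0); (3, 3, 0, 0))


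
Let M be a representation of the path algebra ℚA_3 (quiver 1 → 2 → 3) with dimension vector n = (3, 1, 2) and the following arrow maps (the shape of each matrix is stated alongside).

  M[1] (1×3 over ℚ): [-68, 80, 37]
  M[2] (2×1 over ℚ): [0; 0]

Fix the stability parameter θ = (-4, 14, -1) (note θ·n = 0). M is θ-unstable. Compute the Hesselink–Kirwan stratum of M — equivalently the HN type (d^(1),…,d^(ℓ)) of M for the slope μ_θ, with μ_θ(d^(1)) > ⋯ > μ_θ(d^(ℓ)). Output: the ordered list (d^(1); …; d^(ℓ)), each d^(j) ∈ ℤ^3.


Interval decomposition of M: I[1,1]^2, I[1,2], I[3,3]^2.
HN type (ℓ=3): μ^(1)=14; μ^(2)=-1; μ^(3)=-4

((0, 1, 0); (0, 0, 2); (3, 0, 0))
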